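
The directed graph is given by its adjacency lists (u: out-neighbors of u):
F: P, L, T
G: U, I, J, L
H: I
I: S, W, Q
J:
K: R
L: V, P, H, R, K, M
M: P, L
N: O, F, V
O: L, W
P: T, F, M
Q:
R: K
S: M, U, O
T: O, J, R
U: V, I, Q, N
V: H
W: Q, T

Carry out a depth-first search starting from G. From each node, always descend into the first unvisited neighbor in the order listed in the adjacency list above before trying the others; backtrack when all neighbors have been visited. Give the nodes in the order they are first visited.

G → U → V → H → I → S → M → P → T → O → L → R → K → W → Q → J → F → N

Visit G
G → U
U → V
V → H
H → I
I → S
S → M
M → P
P → T
T → O
O → L
L → R
R → K
O → W
W → Q
T → J
P → F
U → N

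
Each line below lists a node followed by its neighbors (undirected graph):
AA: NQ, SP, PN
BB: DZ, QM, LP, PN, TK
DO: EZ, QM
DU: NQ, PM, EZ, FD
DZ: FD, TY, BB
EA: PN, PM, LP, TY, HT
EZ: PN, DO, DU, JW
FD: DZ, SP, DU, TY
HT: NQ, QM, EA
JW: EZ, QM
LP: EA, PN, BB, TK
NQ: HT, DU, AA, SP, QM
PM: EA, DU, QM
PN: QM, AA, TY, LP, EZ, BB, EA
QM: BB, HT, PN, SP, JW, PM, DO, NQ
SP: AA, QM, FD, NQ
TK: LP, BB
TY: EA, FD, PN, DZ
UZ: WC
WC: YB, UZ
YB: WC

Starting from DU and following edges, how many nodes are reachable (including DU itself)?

BFS from DU visits: DU, NQ, PM, EZ, FD, HT, AA, SP, QM, EA, PN, DO, JW, DZ, TY, BB, LP, TK
Reachable nodes: 18 of 21 total.

18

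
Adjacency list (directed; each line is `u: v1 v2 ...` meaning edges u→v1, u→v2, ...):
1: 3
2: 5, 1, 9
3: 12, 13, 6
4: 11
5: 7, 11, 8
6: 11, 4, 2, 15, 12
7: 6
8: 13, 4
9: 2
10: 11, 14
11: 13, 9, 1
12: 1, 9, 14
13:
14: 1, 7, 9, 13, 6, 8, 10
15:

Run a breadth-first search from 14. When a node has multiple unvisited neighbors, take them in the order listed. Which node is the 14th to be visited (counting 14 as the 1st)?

12

Visit 14; enqueue 1, 7, 9, 13, 6, 8, 10 → queue [1, 7, 9, 13, 6, 8, 10]
Visit 1; enqueue 3 → queue [7, 9, 13, 6, 8, 10, 3]
Visit 7 → queue [9, 13, 6, 8, 10, 3]
Visit 9; enqueue 2 → queue [13, 6, 8, 10, 3, 2]
Visit 13 → queue [6, 8, 10, 3, 2]
Visit 6; enqueue 11, 4, 15, 12 → queue [8, 10, 3, 2, 11, 4, 15, 12]
Visit 8 → queue [10, 3, 2, 11, 4, 15, 12]
Visit 10 → queue [3, 2, 11, 4, 15, 12]
Visit 3 → queue [2, 11, 4, 15, 12]
Visit 2; enqueue 5 → queue [11, 4, 15, 12, 5]
Visit 11 → queue [4, 15, 12, 5]
Visit 4 → queue [15, 12, 5]
Visit 15 → queue [12, 5]
Visit 12 → queue [5]
Visit 5 → queue []

Visit order: 14, 1, 7, 9, 13, 6, 8, 10, 3, 2, 11, 4, 15, 12, 5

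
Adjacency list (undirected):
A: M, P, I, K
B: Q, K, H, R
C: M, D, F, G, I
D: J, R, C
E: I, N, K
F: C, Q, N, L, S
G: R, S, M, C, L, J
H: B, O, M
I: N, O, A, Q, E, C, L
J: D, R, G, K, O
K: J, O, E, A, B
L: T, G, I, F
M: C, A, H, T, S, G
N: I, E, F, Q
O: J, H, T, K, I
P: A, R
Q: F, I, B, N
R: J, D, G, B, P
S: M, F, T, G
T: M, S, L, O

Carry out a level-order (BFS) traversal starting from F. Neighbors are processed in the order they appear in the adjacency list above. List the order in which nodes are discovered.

F, C, Q, N, L, S, M, D, G, I, B, E, T, A, H, J, R, O, K, P

Visit F; enqueue C, Q, N, L, S → queue [C, Q, N, L, S]
Visit C; enqueue M, D, G, I → queue [Q, N, L, S, M, D, G, I]
Visit Q; enqueue B → queue [N, L, S, M, D, G, I, B]
Visit N; enqueue E → queue [L, S, M, D, G, I, B, E]
Visit L; enqueue T → queue [S, M, D, G, I, B, E, T]
Visit S → queue [M, D, G, I, B, E, T]
Visit M; enqueue A, H → queue [D, G, I, B, E, T, A, H]
Visit D; enqueue J, R → queue [G, I, B, E, T, A, H, J, R]
Visit G → queue [I, B, E, T, A, H, J, R]
Visit I; enqueue O → queue [B, E, T, A, H, J, R, O]
Visit B; enqueue K → queue [E, T, A, H, J, R, O, K]
Visit E → queue [T, A, H, J, R, O, K]
Visit T → queue [A, H, J, R, O, K]
Visit A; enqueue P → queue [H, J, R, O, K, P]
Visit H → queue [J, R, O, K, P]
Visit J → queue [R, O, K, P]
Visit R → queue [O, K, P]
Visit O → queue [K, P]
Visit K → queue [P]
Visit P → queue []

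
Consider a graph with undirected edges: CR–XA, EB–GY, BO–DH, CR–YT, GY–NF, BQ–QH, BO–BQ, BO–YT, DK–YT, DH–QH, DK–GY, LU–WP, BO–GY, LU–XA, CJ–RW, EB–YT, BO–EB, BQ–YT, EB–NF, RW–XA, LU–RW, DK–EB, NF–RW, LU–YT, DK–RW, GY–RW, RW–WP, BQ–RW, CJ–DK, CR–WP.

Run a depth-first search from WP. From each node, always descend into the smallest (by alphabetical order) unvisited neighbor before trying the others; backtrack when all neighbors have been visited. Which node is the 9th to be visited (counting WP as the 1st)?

QH

Visit WP
WP → CR
CR → XA
XA → LU
LU → RW
RW → BQ
BQ → BO
BO → DH
DH → QH
BO → EB
EB → DK
DK → CJ
DK → GY
GY → NF
DK → YT

Visit order: WP, CR, XA, LU, RW, BQ, BO, DH, QH, EB, DK, CJ, GY, NF, YT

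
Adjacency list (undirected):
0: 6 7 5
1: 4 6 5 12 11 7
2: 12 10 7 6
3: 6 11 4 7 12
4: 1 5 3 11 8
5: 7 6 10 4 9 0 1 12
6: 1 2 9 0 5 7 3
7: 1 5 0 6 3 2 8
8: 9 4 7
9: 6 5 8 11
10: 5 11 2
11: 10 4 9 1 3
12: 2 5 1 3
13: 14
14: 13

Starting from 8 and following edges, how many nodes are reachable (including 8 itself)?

13

BFS from 8 visits: 8, 4, 7, 9, 1, 3, 5, 11, 0, 2, 6, 12, 10
Reachable nodes: 13 of 15 total.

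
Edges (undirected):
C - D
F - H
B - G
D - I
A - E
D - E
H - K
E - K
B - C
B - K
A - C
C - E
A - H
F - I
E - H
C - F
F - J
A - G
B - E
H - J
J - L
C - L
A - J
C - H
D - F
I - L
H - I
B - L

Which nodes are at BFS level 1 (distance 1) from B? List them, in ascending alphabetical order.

C, E, G, K, L

Level 0: B
Level 1: C, E, G, K, L
Level 2: A, D, F, H, I, J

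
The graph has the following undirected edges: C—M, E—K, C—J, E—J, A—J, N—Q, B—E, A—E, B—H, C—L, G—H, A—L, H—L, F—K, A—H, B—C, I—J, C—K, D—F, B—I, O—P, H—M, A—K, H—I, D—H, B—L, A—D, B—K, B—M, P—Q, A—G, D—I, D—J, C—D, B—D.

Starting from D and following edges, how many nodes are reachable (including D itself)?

BFS from D visits: D, A, B, C, F, H, I, J, E, G, K, L, M
Reachable nodes: 13 of 17 total.

13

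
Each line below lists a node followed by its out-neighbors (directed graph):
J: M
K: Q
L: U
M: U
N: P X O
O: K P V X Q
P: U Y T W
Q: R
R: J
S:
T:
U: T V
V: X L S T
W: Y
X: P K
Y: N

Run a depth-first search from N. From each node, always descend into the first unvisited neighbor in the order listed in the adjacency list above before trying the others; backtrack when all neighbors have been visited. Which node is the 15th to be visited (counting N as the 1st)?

W

Visit N
N → P
P → U
U → T
U → V
V → X
X → K
K → Q
Q → R
R → J
J → M
V → L
V → S
P → Y
P → W
N → O

Visit order: N, P, U, T, V, X, K, Q, R, J, M, L, S, Y, W, O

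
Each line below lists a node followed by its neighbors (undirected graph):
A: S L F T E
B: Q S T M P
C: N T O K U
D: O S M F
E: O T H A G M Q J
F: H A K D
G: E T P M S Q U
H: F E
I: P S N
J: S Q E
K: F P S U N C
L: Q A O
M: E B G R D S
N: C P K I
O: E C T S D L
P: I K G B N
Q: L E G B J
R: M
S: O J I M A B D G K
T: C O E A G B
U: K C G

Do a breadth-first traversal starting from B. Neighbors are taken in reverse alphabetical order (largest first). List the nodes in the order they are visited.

B -> T -> S -> Q -> P -> M -> O -> G -> E -> C -> A -> K -> J -> I -> D -> L -> N -> R -> U -> H -> F

Visit B; enqueue T, S, Q, P, M → queue [T, S, Q, P, M]
Visit T; enqueue O, G, E, C, A → queue [S, Q, P, M, O, G, E, C, A]
Visit S; enqueue K, J, I, D → queue [Q, P, M, O, G, E, C, A, K, J, I, D]
Visit Q; enqueue L → queue [P, M, O, G, E, C, A, K, J, I, D, L]
Visit P; enqueue N → queue [M, O, G, E, C, A, K, J, I, D, L, N]
Visit M; enqueue R → queue [O, G, E, C, A, K, J, I, D, L, N, R]
Visit O → queue [G, E, C, A, K, J, I, D, L, N, R]
Visit G; enqueue U → queue [E, C, A, K, J, I, D, L, N, R, U]
Visit E; enqueue H → queue [C, A, K, J, I, D, L, N, R, U, H]
Visit C → queue [A, K, J, I, D, L, N, R, U, H]
Visit A; enqueue F → queue [K, J, I, D, L, N, R, U, H, F]
Visit K → queue [J, I, D, L, N, R, U, H, F]
Visit J → queue [I, D, L, N, R, U, H, F]
Visit I → queue [D, L, N, R, U, H, F]
Visit D → queue [L, N, R, U, H, F]
Visit L → queue [N, R, U, H, F]
Visit N → queue [R, U, H, F]
Visit R → queue [U, H, F]
Visit U → queue [H, F]
Visit H → queue [F]
Visit F → queue []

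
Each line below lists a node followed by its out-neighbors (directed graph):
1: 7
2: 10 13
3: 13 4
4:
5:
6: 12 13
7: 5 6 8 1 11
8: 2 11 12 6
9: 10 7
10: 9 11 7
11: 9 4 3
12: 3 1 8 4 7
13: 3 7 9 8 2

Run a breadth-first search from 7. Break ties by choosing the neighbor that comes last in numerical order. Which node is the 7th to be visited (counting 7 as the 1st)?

Visit 7; enqueue 11, 8, 6, 5, 1 → queue [11, 8, 6, 5, 1]
Visit 11; enqueue 9, 4, 3 → queue [8, 6, 5, 1, 9, 4, 3]
Visit 8; enqueue 12, 2 → queue [6, 5, 1, 9, 4, 3, 12, 2]
Visit 6; enqueue 13 → queue [5, 1, 9, 4, 3, 12, 2, 13]
Visit 5 → queue [1, 9, 4, 3, 12, 2, 13]
Visit 1 → queue [9, 4, 3, 12, 2, 13]
Visit 9; enqueue 10 → queue [4, 3, 12, 2, 13, 10]
Visit 4 → queue [3, 12, 2, 13, 10]
Visit 3 → queue [12, 2, 13, 10]
Visit 12 → queue [2, 13, 10]
Visit 2 → queue [13, 10]
Visit 13 → queue [10]
Visit 10 → queue []

Visit order: 7, 11, 8, 6, 5, 1, 9, 4, 3, 12, 2, 13, 10

9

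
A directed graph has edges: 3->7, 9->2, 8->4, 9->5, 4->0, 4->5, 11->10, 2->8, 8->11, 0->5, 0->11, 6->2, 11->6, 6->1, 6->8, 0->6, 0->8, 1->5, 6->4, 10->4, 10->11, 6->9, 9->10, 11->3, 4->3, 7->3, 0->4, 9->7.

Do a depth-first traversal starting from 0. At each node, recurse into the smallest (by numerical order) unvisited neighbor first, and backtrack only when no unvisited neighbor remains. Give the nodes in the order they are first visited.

Visit 0
0 → 4
4 → 3
3 → 7
4 → 5
0 → 6
6 → 1
6 → 2
2 → 8
8 → 11
11 → 10
6 → 9

0, 4, 3, 7, 5, 6, 1, 2, 8, 11, 10, 9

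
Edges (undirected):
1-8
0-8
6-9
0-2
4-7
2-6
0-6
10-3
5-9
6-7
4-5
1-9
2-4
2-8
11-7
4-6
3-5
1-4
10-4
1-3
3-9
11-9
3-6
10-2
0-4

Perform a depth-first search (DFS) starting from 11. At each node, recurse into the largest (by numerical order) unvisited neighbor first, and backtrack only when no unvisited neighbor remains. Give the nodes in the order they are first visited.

11 → 9 → 6 → 7 → 4 → 10 → 3 → 5 → 1 → 8 → 2 → 0

Visit 11
11 → 9
9 → 6
6 → 7
7 → 4
4 → 10
10 → 3
3 → 5
3 → 1
1 → 8
8 → 2
2 → 0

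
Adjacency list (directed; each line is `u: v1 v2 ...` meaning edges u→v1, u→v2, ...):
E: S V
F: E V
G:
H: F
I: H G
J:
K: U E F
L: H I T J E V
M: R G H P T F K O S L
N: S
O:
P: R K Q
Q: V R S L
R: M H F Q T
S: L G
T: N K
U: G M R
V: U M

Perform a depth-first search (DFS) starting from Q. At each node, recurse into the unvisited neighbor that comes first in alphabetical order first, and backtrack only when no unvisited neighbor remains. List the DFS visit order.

Q, L, E, S, G, V, M, F, H, K, U, R, T, N, O, P, I, J

Visit Q
Q → L
L → E
E → S
S → G
E → V
V → M
M → F
M → H
M → K
K → U
U → R
R → T
T → N
M → O
M → P
L → I
L → J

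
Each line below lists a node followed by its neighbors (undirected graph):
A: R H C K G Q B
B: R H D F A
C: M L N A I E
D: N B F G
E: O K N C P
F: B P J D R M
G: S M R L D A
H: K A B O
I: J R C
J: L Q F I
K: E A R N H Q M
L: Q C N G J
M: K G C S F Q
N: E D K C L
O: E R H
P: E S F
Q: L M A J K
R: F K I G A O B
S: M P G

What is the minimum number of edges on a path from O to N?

2

Level 0: O
Level 1: E, H, R
Level 2: A, B, C, F, G, I, K, N, P
Level 3: D, J, L, M, Q, S
N first appears at level 2.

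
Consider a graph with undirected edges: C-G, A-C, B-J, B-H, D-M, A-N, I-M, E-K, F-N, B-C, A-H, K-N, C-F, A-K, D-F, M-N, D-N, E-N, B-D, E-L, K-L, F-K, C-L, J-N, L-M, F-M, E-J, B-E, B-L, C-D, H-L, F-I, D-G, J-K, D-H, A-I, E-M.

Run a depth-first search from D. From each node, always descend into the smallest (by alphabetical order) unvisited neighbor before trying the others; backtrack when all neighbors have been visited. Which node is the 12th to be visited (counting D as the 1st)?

M

Visit D
D → B
B → C
C → A
A → H
H → L
L → E
E → J
J → K
K → F
F → I
I → M
M → N
C → G

Visit order: D, B, C, A, H, L, E, J, K, F, I, M, N, G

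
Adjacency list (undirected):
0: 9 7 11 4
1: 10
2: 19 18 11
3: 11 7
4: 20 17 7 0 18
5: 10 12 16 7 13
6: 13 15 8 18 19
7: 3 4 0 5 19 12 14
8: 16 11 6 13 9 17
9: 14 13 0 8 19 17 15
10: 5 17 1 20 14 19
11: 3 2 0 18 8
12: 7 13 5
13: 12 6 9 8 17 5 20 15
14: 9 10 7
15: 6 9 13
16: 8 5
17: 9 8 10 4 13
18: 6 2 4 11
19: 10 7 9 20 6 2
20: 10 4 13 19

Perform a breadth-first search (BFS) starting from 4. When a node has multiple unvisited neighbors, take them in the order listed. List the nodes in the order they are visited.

4, 20, 17, 7, 0, 18, 10, 13, 19, 9, 8, 3, 5, 12, 14, 11, 6, 2, 1, 15, 16

Visit 4; enqueue 20, 17, 7, 0, 18 → queue [20, 17, 7, 0, 18]
Visit 20; enqueue 10, 13, 19 → queue [17, 7, 0, 18, 10, 13, 19]
Visit 17; enqueue 9, 8 → queue [7, 0, 18, 10, 13, 19, 9, 8]
Visit 7; enqueue 3, 5, 12, 14 → queue [0, 18, 10, 13, 19, 9, 8, 3, 5, 12, 14]
Visit 0; enqueue 11 → queue [18, 10, 13, 19, 9, 8, 3, 5, 12, 14, 11]
Visit 18; enqueue 6, 2 → queue [10, 13, 19, 9, 8, 3, 5, 12, 14, 11, 6, 2]
Visit 10; enqueue 1 → queue [13, 19, 9, 8, 3, 5, 12, 14, 11, 6, 2, 1]
Visit 13; enqueue 15 → queue [19, 9, 8, 3, 5, 12, 14, 11, 6, 2, 1, 15]
Visit 19 → queue [9, 8, 3, 5, 12, 14, 11, 6, 2, 1, 15]
Visit 9 → queue [8, 3, 5, 12, 14, 11, 6, 2, 1, 15]
Visit 8; enqueue 16 → queue [3, 5, 12, 14, 11, 6, 2, 1, 15, 16]
Visit 3 → queue [5, 12, 14, 11, 6, 2, 1, 15, 16]
Visit 5 → queue [12, 14, 11, 6, 2, 1, 15, 16]
Visit 12 → queue [14, 11, 6, 2, 1, 15, 16]
Visit 14 → queue [11, 6, 2, 1, 15, 16]
Visit 11 → queue [6, 2, 1, 15, 16]
Visit 6 → queue [2, 1, 15, 16]
Visit 2 → queue [1, 15, 16]
Visit 1 → queue [15, 16]
Visit 15 → queue [16]
Visit 16 → queue []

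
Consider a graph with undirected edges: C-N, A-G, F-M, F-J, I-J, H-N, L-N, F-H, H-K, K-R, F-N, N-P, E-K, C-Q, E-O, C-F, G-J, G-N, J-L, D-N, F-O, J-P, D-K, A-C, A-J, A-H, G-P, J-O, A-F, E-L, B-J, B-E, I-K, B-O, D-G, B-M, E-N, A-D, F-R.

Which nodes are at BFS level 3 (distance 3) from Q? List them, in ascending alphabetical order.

Level 0: Q
Level 1: C
Level 2: A, F, N
Level 3: D, E, G, H, J, L, M, O, P, R
Level 4: B, I, K

D, E, G, H, J, L, M, O, P, R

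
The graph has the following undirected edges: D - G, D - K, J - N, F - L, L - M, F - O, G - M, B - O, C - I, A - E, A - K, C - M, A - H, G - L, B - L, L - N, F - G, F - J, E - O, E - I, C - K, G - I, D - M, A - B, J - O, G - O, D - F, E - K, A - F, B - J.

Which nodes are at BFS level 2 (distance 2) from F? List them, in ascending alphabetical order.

B, E, H, I, K, M, N

Level 0: F
Level 1: A, D, G, J, L, O
Level 2: B, E, H, I, K, M, N
Level 3: C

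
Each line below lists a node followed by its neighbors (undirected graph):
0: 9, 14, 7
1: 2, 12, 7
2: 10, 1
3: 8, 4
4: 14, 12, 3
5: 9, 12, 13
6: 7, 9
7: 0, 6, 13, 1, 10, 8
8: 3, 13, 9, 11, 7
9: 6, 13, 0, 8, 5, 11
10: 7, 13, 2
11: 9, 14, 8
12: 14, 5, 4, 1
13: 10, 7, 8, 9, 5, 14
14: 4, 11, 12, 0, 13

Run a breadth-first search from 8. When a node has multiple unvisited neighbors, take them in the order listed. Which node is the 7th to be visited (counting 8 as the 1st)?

4

Visit 8; enqueue 3, 13, 9, 11, 7 → queue [3, 13, 9, 11, 7]
Visit 3; enqueue 4 → queue [13, 9, 11, 7, 4]
Visit 13; enqueue 10, 5, 14 → queue [9, 11, 7, 4, 10, 5, 14]
Visit 9; enqueue 6, 0 → queue [11, 7, 4, 10, 5, 14, 6, 0]
Visit 11 → queue [7, 4, 10, 5, 14, 6, 0]
Visit 7; enqueue 1 → queue [4, 10, 5, 14, 6, 0, 1]
Visit 4; enqueue 12 → queue [10, 5, 14, 6, 0, 1, 12]
Visit 10; enqueue 2 → queue [5, 14, 6, 0, 1, 12, 2]
Visit 5 → queue [14, 6, 0, 1, 12, 2]
Visit 14 → queue [6, 0, 1, 12, 2]
Visit 6 → queue [0, 1, 12, 2]
Visit 0 → queue [1, 12, 2]
Visit 1 → queue [12, 2]
Visit 12 → queue [2]
Visit 2 → queue []

Visit order: 8, 3, 13, 9, 11, 7, 4, 10, 5, 14, 6, 0, 1, 12, 2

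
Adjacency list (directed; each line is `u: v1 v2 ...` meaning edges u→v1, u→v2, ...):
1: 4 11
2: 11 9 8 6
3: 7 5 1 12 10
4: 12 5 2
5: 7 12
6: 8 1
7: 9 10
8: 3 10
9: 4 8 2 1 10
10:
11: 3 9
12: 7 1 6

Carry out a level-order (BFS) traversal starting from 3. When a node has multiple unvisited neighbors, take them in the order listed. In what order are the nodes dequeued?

3 7 5 1 12 10 9 4 11 6 8 2

Visit 3; enqueue 7, 5, 1, 12, 10 → queue [7, 5, 1, 12, 10]
Visit 7; enqueue 9 → queue [5, 1, 12, 10, 9]
Visit 5 → queue [1, 12, 10, 9]
Visit 1; enqueue 4, 11 → queue [12, 10, 9, 4, 11]
Visit 12; enqueue 6 → queue [10, 9, 4, 11, 6]
Visit 10 → queue [9, 4, 11, 6]
Visit 9; enqueue 8, 2 → queue [4, 11, 6, 8, 2]
Visit 4 → queue [11, 6, 8, 2]
Visit 11 → queue [6, 8, 2]
Visit 6 → queue [8, 2]
Visit 8 → queue [2]
Visit 2 → queue []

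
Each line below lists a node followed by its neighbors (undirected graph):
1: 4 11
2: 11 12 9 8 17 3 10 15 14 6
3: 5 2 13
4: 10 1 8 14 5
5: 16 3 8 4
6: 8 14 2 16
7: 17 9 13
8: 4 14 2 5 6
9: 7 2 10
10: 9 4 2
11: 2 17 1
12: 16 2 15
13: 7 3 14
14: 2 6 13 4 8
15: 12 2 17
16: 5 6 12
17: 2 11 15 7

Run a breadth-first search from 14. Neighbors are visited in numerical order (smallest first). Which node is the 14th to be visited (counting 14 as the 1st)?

1

Visit 14; enqueue 2, 4, 6, 8, 13 → queue [2, 4, 6, 8, 13]
Visit 2; enqueue 3, 9, 10, 11, 12, 15, 17 → queue [4, 6, 8, 13, 3, 9, 10, 11, 12, 15, 17]
Visit 4; enqueue 1, 5 → queue [6, 8, 13, 3, 9, 10, 11, 12, 15, 17, 1, 5]
Visit 6; enqueue 16 → queue [8, 13, 3, 9, 10, 11, 12, 15, 17, 1, 5, 16]
Visit 8 → queue [13, 3, 9, 10, 11, 12, 15, 17, 1, 5, 16]
Visit 13; enqueue 7 → queue [3, 9, 10, 11, 12, 15, 17, 1, 5, 16, 7]
Visit 3 → queue [9, 10, 11, 12, 15, 17, 1, 5, 16, 7]
Visit 9 → queue [10, 11, 12, 15, 17, 1, 5, 16, 7]
Visit 10 → queue [11, 12, 15, 17, 1, 5, 16, 7]
Visit 11 → queue [12, 15, 17, 1, 5, 16, 7]
Visit 12 → queue [15, 17, 1, 5, 16, 7]
Visit 15 → queue [17, 1, 5, 16, 7]
Visit 17 → queue [1, 5, 16, 7]
Visit 1 → queue [5, 16, 7]
Visit 5 → queue [16, 7]
Visit 16 → queue [7]
Visit 7 → queue []

Visit order: 14, 2, 4, 6, 8, 13, 3, 9, 10, 11, 12, 15, 17, 1, 5, 16, 7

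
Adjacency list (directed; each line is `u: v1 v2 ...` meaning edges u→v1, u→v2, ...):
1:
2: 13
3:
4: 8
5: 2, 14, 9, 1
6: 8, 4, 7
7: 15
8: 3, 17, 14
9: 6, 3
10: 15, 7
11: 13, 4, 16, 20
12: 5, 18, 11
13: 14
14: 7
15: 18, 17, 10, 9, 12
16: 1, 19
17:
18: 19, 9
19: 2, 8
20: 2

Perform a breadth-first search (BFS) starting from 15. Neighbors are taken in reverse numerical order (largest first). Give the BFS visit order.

15 18 17 12 10 9 19 11 5 7 6 3 8 2 20 16 13 4 14 1

Visit 15; enqueue 18, 17, 12, 10, 9 → queue [18, 17, 12, 10, 9]
Visit 18; enqueue 19 → queue [17, 12, 10, 9, 19]
Visit 17 → queue [12, 10, 9, 19]
Visit 12; enqueue 11, 5 → queue [10, 9, 19, 11, 5]
Visit 10; enqueue 7 → queue [9, 19, 11, 5, 7]
Visit 9; enqueue 6, 3 → queue [19, 11, 5, 7, 6, 3]
Visit 19; enqueue 8, 2 → queue [11, 5, 7, 6, 3, 8, 2]
Visit 11; enqueue 20, 16, 13, 4 → queue [5, 7, 6, 3, 8, 2, 20, 16, 13, 4]
Visit 5; enqueue 14, 1 → queue [7, 6, 3, 8, 2, 20, 16, 13, 4, 14, 1]
Visit 7 → queue [6, 3, 8, 2, 20, 16, 13, 4, 14, 1]
Visit 6 → queue [3, 8, 2, 20, 16, 13, 4, 14, 1]
Visit 3 → queue [8, 2, 20, 16, 13, 4, 14, 1]
Visit 8 → queue [2, 20, 16, 13, 4, 14, 1]
Visit 2 → queue [20, 16, 13, 4, 14, 1]
Visit 20 → queue [16, 13, 4, 14, 1]
Visit 16 → queue [13, 4, 14, 1]
Visit 13 → queue [4, 14, 1]
Visit 4 → queue [14, 1]
Visit 14 → queue [1]
Visit 1 → queue []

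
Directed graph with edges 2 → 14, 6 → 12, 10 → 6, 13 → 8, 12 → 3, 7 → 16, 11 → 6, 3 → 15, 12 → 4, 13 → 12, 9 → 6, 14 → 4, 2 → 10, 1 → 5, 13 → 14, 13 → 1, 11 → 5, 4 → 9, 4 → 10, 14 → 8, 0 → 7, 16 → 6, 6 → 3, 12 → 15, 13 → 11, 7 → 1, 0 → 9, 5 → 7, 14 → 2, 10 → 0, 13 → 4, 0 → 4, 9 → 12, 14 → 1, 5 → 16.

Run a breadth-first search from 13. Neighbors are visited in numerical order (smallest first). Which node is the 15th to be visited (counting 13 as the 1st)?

7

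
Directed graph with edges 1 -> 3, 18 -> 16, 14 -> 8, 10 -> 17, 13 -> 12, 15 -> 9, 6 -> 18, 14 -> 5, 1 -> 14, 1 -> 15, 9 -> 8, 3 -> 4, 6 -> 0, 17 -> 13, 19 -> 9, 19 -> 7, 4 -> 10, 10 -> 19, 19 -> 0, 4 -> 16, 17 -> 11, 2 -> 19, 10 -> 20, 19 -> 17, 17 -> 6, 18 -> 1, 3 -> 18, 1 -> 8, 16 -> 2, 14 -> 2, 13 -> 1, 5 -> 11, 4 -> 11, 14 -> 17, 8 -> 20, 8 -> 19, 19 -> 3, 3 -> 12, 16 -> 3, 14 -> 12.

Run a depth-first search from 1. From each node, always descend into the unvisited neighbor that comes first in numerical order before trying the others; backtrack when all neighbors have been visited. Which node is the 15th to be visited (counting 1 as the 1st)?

20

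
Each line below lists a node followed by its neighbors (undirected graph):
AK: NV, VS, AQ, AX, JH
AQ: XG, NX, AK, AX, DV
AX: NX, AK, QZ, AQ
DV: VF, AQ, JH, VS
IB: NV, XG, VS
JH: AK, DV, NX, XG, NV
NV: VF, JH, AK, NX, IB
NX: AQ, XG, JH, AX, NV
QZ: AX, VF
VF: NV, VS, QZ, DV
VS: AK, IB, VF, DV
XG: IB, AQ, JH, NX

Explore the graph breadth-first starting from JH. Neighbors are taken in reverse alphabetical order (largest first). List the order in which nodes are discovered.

JH → XG → NX → NV → DV → AK → IB → AQ → AX → VF → VS → QZ

Visit JH; enqueue XG, NX, NV, DV, AK → queue [XG, NX, NV, DV, AK]
Visit XG; enqueue IB, AQ → queue [NX, NV, DV, AK, IB, AQ]
Visit NX; enqueue AX → queue [NV, DV, AK, IB, AQ, AX]
Visit NV; enqueue VF → queue [DV, AK, IB, AQ, AX, VF]
Visit DV; enqueue VS → queue [AK, IB, AQ, AX, VF, VS]
Visit AK → queue [IB, AQ, AX, VF, VS]
Visit IB → queue [AQ, AX, VF, VS]
Visit AQ → queue [AX, VF, VS]
Visit AX; enqueue QZ → queue [VF, VS, QZ]
Visit VF → queue [VS, QZ]
Visit VS → queue [QZ]
Visit QZ → queue []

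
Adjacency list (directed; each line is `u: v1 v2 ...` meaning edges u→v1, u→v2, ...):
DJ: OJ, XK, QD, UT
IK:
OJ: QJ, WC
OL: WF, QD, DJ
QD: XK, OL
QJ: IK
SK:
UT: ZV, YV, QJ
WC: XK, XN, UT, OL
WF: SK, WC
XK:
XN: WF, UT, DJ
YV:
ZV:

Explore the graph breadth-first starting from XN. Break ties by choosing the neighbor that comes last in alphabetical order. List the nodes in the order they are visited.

Visit XN; enqueue WF, UT, DJ → queue [WF, UT, DJ]
Visit WF; enqueue WC, SK → queue [UT, DJ, WC, SK]
Visit UT; enqueue ZV, YV, QJ → queue [DJ, WC, SK, ZV, YV, QJ]
Visit DJ; enqueue XK, QD, OJ → queue [WC, SK, ZV, YV, QJ, XK, QD, OJ]
Visit WC; enqueue OL → queue [SK, ZV, YV, QJ, XK, QD, OJ, OL]
Visit SK → queue [ZV, YV, QJ, XK, QD, OJ, OL]
Visit ZV → queue [YV, QJ, XK, QD, OJ, OL]
Visit YV → queue [QJ, XK, QD, OJ, OL]
Visit QJ; enqueue IK → queue [XK, QD, OJ, OL, IK]
Visit XK → queue [QD, OJ, OL, IK]
Visit QD → queue [OJ, OL, IK]
Visit OJ → queue [OL, IK]
Visit OL → queue [IK]
Visit IK → queue []

XN -> WF -> UT -> DJ -> WC -> SK -> ZV -> YV -> QJ -> XK -> QD -> OJ -> OL -> IK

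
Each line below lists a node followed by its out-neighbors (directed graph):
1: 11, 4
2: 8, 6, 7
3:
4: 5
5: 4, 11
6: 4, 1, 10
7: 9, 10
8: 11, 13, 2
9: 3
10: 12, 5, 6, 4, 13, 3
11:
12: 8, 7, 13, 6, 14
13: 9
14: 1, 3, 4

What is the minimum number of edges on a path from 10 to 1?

2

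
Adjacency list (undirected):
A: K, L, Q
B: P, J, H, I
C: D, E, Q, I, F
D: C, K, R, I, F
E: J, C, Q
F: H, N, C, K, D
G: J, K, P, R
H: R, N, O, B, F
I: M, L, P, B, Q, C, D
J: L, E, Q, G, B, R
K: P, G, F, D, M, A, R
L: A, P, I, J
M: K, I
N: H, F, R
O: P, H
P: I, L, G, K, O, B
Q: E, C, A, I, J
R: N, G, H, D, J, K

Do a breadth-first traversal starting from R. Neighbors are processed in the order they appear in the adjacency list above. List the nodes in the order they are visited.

Visit R; enqueue N, G, H, D, J, K → queue [N, G, H, D, J, K]
Visit N; enqueue F → queue [G, H, D, J, K, F]
Visit G; enqueue P → queue [H, D, J, K, F, P]
Visit H; enqueue O, B → queue [D, J, K, F, P, O, B]
Visit D; enqueue C, I → queue [J, K, F, P, O, B, C, I]
Visit J; enqueue L, E, Q → queue [K, F, P, O, B, C, I, L, E, Q]
Visit K; enqueue M, A → queue [F, P, O, B, C, I, L, E, Q, M, A]
Visit F → queue [P, O, B, C, I, L, E, Q, M, A]
Visit P → queue [O, B, C, I, L, E, Q, M, A]
Visit O → queue [B, C, I, L, E, Q, M, A]
Visit B → queue [C, I, L, E, Q, M, A]
Visit C → queue [I, L, E, Q, M, A]
Visit I → queue [L, E, Q, M, A]
Visit L → queue [E, Q, M, A]
Visit E → queue [Q, M, A]
Visit Q → queue [M, A]
Visit M → queue [A]
Visit A → queue []

R, N, G, H, D, J, K, F, P, O, B, C, I, L, E, Q, M, A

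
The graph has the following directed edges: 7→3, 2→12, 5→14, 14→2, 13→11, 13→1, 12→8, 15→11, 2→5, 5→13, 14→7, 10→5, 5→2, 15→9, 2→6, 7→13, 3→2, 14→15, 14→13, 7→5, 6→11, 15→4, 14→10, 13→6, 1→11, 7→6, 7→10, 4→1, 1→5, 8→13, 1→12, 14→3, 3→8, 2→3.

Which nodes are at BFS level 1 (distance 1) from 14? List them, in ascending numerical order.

Level 0: 14
Level 1: 2, 3, 7, 10, 13, 15
Level 2: 1, 4, 5, 6, 8, 9, 11, 12

2, 3, 7, 10, 13, 15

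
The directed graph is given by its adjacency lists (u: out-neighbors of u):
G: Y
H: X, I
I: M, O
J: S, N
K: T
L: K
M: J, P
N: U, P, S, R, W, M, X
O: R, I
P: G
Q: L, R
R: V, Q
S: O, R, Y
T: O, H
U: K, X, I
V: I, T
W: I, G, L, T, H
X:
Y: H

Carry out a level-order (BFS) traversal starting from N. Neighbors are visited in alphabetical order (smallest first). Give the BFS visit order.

N → M → P → R → S → U → W → X → J → G → Q → V → O → Y → I → K → H → L → T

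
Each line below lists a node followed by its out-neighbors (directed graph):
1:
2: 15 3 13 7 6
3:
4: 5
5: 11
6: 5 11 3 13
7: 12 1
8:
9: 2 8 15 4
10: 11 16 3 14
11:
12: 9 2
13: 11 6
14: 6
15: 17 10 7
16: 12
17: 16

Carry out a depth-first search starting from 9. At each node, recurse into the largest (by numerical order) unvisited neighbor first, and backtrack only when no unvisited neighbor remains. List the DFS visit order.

Visit 9
9 → 15
15 → 17
17 → 16
16 → 12
12 → 2
2 → 13
13 → 11
13 → 6
6 → 5
6 → 3
2 → 7
7 → 1
15 → 10
10 → 14
9 → 8
9 → 4

9 -> 15 -> 17 -> 16 -> 12 -> 2 -> 13 -> 11 -> 6 -> 5 -> 3 -> 7 -> 1 -> 10 -> 14 -> 8 -> 4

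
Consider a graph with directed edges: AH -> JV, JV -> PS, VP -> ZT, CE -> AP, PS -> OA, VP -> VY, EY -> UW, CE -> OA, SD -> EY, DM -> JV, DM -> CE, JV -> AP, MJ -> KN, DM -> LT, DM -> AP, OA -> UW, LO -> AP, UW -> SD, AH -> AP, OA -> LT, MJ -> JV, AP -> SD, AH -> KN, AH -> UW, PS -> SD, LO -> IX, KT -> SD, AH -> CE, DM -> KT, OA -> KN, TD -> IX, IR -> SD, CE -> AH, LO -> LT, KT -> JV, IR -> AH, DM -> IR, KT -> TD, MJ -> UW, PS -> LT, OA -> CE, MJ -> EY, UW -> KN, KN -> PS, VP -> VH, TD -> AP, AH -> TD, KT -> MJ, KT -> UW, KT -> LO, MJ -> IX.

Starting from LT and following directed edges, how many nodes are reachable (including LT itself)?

BFS from LT visits: LT
Reachable nodes: 1 of 22 total.

1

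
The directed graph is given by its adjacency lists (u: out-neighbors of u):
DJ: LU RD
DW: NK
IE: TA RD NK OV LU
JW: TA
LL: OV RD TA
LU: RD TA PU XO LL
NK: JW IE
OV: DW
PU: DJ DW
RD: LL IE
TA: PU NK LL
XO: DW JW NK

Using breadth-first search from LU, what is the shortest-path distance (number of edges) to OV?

2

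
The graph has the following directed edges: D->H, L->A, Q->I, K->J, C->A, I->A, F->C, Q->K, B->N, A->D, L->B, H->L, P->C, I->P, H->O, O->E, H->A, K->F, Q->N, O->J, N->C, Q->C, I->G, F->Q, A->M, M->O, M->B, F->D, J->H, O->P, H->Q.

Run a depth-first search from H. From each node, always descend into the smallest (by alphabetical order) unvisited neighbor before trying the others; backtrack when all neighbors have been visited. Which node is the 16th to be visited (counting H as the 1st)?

K

Visit H
H → A
A → D
A → M
M → B
B → N
N → C
M → O
O → E
O → J
O → P
H → L
H → Q
Q → I
I → G
Q → K
K → F

Visit order: H, A, D, M, B, N, C, O, E, J, P, L, Q, I, G, K, F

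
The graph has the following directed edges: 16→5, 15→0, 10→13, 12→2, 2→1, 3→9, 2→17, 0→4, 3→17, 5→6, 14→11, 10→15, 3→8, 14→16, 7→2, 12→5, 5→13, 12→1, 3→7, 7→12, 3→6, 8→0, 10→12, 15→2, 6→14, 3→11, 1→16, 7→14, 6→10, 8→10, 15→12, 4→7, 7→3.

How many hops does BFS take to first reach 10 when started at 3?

2

Level 0: 3
Level 1: 6, 7, 8, 9, 11, 17
Level 2: 0, 2, 10, 12, 14
Level 3: 1, 4, 5, 13, 15, 16
10 first appears at level 2.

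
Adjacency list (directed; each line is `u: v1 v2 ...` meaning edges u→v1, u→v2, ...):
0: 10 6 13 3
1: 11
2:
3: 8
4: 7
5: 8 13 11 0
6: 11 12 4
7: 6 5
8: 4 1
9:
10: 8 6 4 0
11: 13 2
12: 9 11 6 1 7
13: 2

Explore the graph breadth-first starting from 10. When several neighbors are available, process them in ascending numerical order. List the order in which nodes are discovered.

10, 0, 4, 6, 8, 3, 13, 7, 11, 12, 1, 2, 5, 9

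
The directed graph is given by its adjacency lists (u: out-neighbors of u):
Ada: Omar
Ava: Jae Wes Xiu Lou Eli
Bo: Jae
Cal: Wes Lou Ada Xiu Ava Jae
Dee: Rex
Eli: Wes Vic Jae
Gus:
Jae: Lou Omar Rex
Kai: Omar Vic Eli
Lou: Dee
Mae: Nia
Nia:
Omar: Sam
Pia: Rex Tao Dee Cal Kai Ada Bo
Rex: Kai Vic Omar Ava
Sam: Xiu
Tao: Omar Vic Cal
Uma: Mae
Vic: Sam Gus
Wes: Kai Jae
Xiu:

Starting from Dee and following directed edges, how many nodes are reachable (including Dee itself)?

BFS from Dee visits: Dee, Rex, Kai, Vic, Omar, Ava, Eli, Sam, Gus, Jae, Wes, Xiu, Lou
Reachable nodes: 13 of 21 total.

13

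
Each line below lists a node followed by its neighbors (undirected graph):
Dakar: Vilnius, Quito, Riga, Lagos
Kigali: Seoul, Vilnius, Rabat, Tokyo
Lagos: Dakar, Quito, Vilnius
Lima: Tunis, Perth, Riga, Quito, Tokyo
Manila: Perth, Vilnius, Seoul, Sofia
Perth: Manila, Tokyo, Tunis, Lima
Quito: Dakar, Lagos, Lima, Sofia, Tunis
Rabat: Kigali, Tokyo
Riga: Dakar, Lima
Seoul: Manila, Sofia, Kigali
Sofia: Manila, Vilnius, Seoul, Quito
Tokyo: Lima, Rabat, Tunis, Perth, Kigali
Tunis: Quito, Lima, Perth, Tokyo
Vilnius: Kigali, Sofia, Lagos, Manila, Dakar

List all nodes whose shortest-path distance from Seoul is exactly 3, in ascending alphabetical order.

Level 0: Seoul
Level 1: Kigali, Manila, Sofia
Level 2: Perth, Quito, Rabat, Tokyo, Vilnius
Level 3: Dakar, Lagos, Lima, Tunis
Level 4: Riga

Dakar, Lagos, Lima, Tunis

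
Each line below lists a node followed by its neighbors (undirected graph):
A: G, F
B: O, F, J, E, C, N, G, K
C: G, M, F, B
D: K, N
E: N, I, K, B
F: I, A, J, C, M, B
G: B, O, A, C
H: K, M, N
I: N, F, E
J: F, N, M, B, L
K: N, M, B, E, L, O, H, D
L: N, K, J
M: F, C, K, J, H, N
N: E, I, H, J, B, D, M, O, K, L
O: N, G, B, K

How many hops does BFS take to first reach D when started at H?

2

Level 0: H
Level 1: K, M, N
Level 2: B, C, D, E, F, I, J, L, O
Level 3: A, G
D first appears at level 2.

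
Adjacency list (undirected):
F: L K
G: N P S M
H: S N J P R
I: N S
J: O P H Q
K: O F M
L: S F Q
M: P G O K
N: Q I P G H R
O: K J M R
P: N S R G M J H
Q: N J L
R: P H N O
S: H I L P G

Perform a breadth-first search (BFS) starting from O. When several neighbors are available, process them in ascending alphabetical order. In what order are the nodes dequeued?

O J K M R H P Q F G N S L I

Visit O; enqueue J, K, M, R → queue [J, K, M, R]
Visit J; enqueue H, P, Q → queue [K, M, R, H, P, Q]
Visit K; enqueue F → queue [M, R, H, P, Q, F]
Visit M; enqueue G → queue [R, H, P, Q, F, G]
Visit R; enqueue N → queue [H, P, Q, F, G, N]
Visit H; enqueue S → queue [P, Q, F, G, N, S]
Visit P → queue [Q, F, G, N, S]
Visit Q; enqueue L → queue [F, G, N, S, L]
Visit F → queue [G, N, S, L]
Visit G → queue [N, S, L]
Visit N; enqueue I → queue [S, L, I]
Visit S → queue [L, I]
Visit L → queue [I]
Visit I → queue []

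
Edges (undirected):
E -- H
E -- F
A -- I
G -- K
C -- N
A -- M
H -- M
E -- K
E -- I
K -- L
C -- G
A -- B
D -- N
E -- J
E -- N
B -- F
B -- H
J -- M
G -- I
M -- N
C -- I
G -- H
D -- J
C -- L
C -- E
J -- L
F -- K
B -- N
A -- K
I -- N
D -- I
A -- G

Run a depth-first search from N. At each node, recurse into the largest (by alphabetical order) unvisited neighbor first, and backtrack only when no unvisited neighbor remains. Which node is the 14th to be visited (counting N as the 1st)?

D

Visit N
N → M
M → J
J → L
L → K
K → G
G → I
I → E
E → H
H → B
B → F
B → A
E → C
I → D

Visit order: N, M, J, L, K, G, I, E, H, B, F, A, C, D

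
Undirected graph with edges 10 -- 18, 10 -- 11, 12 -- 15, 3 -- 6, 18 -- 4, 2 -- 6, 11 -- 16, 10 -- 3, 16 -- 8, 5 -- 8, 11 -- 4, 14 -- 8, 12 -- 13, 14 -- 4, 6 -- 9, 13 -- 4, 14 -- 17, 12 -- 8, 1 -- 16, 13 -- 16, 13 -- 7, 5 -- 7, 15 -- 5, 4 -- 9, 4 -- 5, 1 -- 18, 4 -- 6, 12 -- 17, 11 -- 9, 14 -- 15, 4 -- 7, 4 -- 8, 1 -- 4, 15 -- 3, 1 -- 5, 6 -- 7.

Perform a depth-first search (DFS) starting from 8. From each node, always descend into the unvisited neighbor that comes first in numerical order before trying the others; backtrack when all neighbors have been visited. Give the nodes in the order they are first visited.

8, 4, 1, 5, 7, 6, 2, 3, 10, 11, 9, 16, 13, 12, 15, 14, 17, 18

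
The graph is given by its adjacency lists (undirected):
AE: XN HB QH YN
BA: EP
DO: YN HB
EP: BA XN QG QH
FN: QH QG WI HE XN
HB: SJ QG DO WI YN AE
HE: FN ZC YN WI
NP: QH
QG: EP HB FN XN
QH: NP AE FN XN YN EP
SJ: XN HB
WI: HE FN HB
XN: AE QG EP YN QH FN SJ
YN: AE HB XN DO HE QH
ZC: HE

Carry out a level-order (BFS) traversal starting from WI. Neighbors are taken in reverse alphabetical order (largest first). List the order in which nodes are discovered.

WI HE HB FN ZC YN SJ QG DO AE XN QH EP NP BA

Visit WI; enqueue HE, HB, FN → queue [HE, HB, FN]
Visit HE; enqueue ZC, YN → queue [HB, FN, ZC, YN]
Visit HB; enqueue SJ, QG, DO, AE → queue [FN, ZC, YN, SJ, QG, DO, AE]
Visit FN; enqueue XN, QH → queue [ZC, YN, SJ, QG, DO, AE, XN, QH]
Visit ZC → queue [YN, SJ, QG, DO, AE, XN, QH]
Visit YN → queue [SJ, QG, DO, AE, XN, QH]
Visit SJ → queue [QG, DO, AE, XN, QH]
Visit QG; enqueue EP → queue [DO, AE, XN, QH, EP]
Visit DO → queue [AE, XN, QH, EP]
Visit AE → queue [XN, QH, EP]
Visit XN → queue [QH, EP]
Visit QH; enqueue NP → queue [EP, NP]
Visit EP; enqueue BA → queue [NP, BA]
Visit NP → queue [BA]
Visit BA → queue []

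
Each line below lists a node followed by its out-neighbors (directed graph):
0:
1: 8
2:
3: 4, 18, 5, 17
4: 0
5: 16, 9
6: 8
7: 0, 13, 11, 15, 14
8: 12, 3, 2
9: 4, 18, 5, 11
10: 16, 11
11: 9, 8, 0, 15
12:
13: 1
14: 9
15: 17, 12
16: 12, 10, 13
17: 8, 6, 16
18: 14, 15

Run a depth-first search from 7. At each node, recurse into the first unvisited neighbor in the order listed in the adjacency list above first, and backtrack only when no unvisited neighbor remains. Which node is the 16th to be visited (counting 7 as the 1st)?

15

Visit 7
7 → 0
7 → 13
13 → 1
1 → 8
8 → 12
8 → 3
3 → 4
3 → 18
18 → 14
14 → 9
9 → 5
5 → 16
16 → 10
10 → 11
11 → 15
15 → 17
17 → 6
8 → 2

Visit order: 7, 0, 13, 1, 8, 12, 3, 4, 18, 14, 9, 5, 16, 10, 11, 15, 17, 6, 2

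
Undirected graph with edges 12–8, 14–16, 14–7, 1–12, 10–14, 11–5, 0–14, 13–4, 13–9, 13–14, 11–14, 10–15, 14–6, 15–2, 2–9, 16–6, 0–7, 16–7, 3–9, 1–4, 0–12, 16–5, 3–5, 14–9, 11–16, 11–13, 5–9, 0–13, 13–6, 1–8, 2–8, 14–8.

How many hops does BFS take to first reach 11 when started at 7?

2

Level 0: 7
Level 1: 0, 14, 16
Level 2: 5, 6, 8, 9, 10, 11, 12, 13
Level 3: 1, 2, 3, 4, 15
11 first appears at level 2.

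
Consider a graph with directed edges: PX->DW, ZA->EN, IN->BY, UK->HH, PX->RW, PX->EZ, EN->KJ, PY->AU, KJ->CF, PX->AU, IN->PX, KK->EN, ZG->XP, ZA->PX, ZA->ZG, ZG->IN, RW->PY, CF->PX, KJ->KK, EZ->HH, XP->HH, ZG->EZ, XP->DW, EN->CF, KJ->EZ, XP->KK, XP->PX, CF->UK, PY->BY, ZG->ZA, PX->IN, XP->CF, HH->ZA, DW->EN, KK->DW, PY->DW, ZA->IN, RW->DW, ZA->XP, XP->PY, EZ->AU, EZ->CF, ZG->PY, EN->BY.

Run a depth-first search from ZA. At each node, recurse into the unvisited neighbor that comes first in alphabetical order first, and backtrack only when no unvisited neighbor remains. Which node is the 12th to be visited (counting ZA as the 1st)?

Visit ZA
ZA → EN
EN → BY
EN → CF
CF → PX
PX → AU
PX → DW
PX → EZ
EZ → HH
PX → IN
PX → RW
RW → PY
CF → UK
EN → KJ
KJ → KK
ZA → XP
ZA → ZG

Visit order: ZA, EN, BY, CF, PX, AU, DW, EZ, HH, IN, RW, PY, UK, KJ, KK, XP, ZG

PY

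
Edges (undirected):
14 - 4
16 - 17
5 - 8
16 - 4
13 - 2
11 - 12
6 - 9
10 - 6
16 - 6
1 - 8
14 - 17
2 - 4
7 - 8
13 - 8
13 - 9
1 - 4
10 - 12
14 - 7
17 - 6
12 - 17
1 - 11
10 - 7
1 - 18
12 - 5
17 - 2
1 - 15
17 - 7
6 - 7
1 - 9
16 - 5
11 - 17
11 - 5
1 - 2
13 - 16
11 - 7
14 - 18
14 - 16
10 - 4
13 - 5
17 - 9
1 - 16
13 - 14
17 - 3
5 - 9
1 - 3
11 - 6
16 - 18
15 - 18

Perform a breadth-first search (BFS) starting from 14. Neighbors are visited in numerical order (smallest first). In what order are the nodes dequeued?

Visit 14; enqueue 4, 7, 13, 16, 17, 18 → queue [4, 7, 13, 16, 17, 18]
Visit 4; enqueue 1, 2, 10 → queue [7, 13, 16, 17, 18, 1, 2, 10]
Visit 7; enqueue 6, 8, 11 → queue [13, 16, 17, 18, 1, 2, 10, 6, 8, 11]
Visit 13; enqueue 5, 9 → queue [16, 17, 18, 1, 2, 10, 6, 8, 11, 5, 9]
Visit 16 → queue [17, 18, 1, 2, 10, 6, 8, 11, 5, 9]
Visit 17; enqueue 3, 12 → queue [18, 1, 2, 10, 6, 8, 11, 5, 9, 3, 12]
Visit 18; enqueue 15 → queue [1, 2, 10, 6, 8, 11, 5, 9, 3, 12, 15]
Visit 1 → queue [2, 10, 6, 8, 11, 5, 9, 3, 12, 15]
Visit 2 → queue [10, 6, 8, 11, 5, 9, 3, 12, 15]
Visit 10 → queue [6, 8, 11, 5, 9, 3, 12, 15]
Visit 6 → queue [8, 11, 5, 9, 3, 12, 15]
Visit 8 → queue [11, 5, 9, 3, 12, 15]
Visit 11 → queue [5, 9, 3, 12, 15]
Visit 5 → queue [9, 3, 12, 15]
Visit 9 → queue [3, 12, 15]
Visit 3 → queue [12, 15]
Visit 12 → queue [15]
Visit 15 → queue []

14 4 7 13 16 17 18 1 2 10 6 8 11 5 9 3 12 15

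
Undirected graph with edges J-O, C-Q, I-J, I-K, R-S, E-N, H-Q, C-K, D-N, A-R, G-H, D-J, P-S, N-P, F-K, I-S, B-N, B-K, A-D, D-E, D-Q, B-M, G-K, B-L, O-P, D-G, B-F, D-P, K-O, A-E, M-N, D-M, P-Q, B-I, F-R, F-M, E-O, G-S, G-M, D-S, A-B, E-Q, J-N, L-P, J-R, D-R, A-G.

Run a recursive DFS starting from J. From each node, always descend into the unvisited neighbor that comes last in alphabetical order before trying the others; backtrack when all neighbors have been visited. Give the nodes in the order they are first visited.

Visit J
J → R
R → S
S → P
P → Q
Q → H
H → G
G → M
M → N
N → E
E → O
O → K
K → I
I → B
B → L
B → F
B → A
A → D
K → C

J R S P Q H G M N E O K I B L F A D C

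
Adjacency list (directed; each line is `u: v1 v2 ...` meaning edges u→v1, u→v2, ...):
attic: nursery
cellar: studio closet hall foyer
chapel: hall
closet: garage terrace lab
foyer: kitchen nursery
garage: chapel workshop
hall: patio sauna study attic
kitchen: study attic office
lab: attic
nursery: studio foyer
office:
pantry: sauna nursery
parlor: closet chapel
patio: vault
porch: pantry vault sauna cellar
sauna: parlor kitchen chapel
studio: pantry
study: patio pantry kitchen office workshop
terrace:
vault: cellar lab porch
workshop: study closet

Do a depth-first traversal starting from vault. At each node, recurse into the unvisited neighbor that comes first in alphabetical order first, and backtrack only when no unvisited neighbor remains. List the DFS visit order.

Visit vault
vault → cellar
cellar → closet
closet → garage
garage → chapel
chapel → hall
hall → attic
attic → nursery
nursery → foyer
foyer → kitchen
kitchen → office
kitchen → study
study → pantry
pantry → sauna
sauna → parlor
study → patio
study → workshop
nursery → studio
closet → lab
closet → terrace
vault → porch

vault, cellar, closet, garage, chapel, hall, attic, nursery, foyer, kitchen, office, study, pantry, sauna, parlor, patio, workshop, studio, lab, terrace, porch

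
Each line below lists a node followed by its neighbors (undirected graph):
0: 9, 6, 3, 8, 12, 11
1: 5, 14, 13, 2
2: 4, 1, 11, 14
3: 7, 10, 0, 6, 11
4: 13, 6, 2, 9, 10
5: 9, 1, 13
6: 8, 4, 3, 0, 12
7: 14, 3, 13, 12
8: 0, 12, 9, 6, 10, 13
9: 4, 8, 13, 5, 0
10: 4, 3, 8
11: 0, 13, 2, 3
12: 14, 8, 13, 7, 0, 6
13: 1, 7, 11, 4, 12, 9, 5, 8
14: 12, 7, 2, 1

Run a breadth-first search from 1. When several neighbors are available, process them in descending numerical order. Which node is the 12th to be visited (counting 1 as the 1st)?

6

Visit 1; enqueue 14, 13, 5, 2 → queue [14, 13, 5, 2]
Visit 14; enqueue 12, 7 → queue [13, 5, 2, 12, 7]
Visit 13; enqueue 11, 9, 8, 4 → queue [5, 2, 12, 7, 11, 9, 8, 4]
Visit 5 → queue [2, 12, 7, 11, 9, 8, 4]
Visit 2 → queue [12, 7, 11, 9, 8, 4]
Visit 12; enqueue 6, 0 → queue [7, 11, 9, 8, 4, 6, 0]
Visit 7; enqueue 3 → queue [11, 9, 8, 4, 6, 0, 3]
Visit 11 → queue [9, 8, 4, 6, 0, 3]
Visit 9 → queue [8, 4, 6, 0, 3]
Visit 8; enqueue 10 → queue [4, 6, 0, 3, 10]
Visit 4 → queue [6, 0, 3, 10]
Visit 6 → queue [0, 3, 10]
Visit 0 → queue [3, 10]
Visit 3 → queue [10]
Visit 10 → queue []

Visit order: 1, 14, 13, 5, 2, 12, 7, 11, 9, 8, 4, 6, 0, 3, 10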